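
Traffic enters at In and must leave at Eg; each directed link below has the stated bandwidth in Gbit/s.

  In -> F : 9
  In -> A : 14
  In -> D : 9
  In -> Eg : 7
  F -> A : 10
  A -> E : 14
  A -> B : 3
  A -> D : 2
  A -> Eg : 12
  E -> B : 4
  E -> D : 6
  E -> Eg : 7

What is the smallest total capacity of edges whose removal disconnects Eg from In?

26

Augment In→Eg: bottleneck 7, flow now 7.
Augment In→A→Eg: bottleneck 12, flow now 19.
Augment In→A→E→Eg: bottleneck 2, flow now 21.
Augment In→F→A→E→Eg: bottleneck 5, flow now 26.
No augmenting path remains; maximum flow = 26.
By max-flow min-cut, the minimum cut capacity equals the max flow.
In the residual graph, reachable from In: {In, F, A, E, B, D}.
Min-cut edges: In→Eg (7), A→Eg (12), E→Eg (7); capacity 7 + 12 + 7 = 26.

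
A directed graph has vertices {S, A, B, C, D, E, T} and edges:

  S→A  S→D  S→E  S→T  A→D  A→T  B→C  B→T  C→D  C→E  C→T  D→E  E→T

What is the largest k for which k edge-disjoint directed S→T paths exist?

Assign every edge capacity 1; by Menger, the answer equals the max flow.
Path S→T (+1); total 1.
Path S→A→T (+1); total 2.
Path S→E→T (+1); total 3.
No residual S→T path; max flow = 3.
Certifying cut of size 3: {E→T, S→A, S→T}.

3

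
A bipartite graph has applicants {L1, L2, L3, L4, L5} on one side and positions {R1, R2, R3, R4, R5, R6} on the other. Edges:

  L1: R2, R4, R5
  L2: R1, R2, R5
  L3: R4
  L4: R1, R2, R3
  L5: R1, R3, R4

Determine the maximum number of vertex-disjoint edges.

Unit-capacity flow: source→left, listed edges, right→sink; max matching = max flow.
Augmenting path L1→R2 (+1); matched 1.
Augmenting path L2→R1 (+1); matched 2.
Augmenting path L3→R4 (+1); matched 3.
Augmenting path L4→R3 (+1); matched 4.
Augmenting path L5→R1→L2→R5 (+1); matched 5.
No augmenting path remains; maximum matching = 5.
König certificate: {L1, L2, L3, L4, L5} is a vertex cover of size 5 (every listed pair touches it), so no matching can be larger.

5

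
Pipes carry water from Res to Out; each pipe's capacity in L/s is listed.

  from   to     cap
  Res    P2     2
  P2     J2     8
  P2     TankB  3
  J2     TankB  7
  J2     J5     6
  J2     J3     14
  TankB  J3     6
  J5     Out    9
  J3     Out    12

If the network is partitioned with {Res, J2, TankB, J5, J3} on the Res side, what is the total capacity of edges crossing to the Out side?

23

Edges leaving {Res, J2, TankB, J5, J3}: Res→P2 (2), J5→Out (9), J3→Out (12).
Cut capacity = 2 + 9 + 12 = 23.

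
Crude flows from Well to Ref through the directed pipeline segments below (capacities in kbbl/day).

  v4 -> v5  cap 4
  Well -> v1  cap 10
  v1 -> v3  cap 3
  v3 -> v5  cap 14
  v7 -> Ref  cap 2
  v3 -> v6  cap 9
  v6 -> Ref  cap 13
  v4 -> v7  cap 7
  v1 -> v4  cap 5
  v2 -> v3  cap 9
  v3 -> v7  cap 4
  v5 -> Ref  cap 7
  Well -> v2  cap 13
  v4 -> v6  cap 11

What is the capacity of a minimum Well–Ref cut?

Augment Well→v1→v3→v5→Ref: bottleneck 3, flow now 3.
Augment Well→v1→v4→v5→Ref: bottleneck 4, flow now 7.
Augment Well→v1→v4→v6→Ref: bottleneck 1, flow now 8.
Augment Well→v2→v3→v6→Ref: bottleneck 9, flow now 17.
No augmenting path remains; maximum flow = 17.
By max-flow min-cut, the minimum cut capacity equals the max flow.
In the residual graph, reachable from Well: {Well, v1, v2}.
Min-cut edges: v1→v3 (3), v1→v4 (5), v2→v3 (9); capacity 3 + 5 + 9 = 17.

17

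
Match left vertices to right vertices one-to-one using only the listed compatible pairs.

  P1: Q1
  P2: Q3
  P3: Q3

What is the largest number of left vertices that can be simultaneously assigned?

2

Unit-capacity flow: source→left, listed edges, right→sink; max matching = max flow.
Augmenting path P1→Q1 (+1); matched 1.
Augmenting path P2→Q3 (+1); matched 2.
No augmenting path remains; maximum matching = 2.
König certificate: {P1, Q3} is a vertex cover of size 2 (every listed pair touches it), so no matching can be larger.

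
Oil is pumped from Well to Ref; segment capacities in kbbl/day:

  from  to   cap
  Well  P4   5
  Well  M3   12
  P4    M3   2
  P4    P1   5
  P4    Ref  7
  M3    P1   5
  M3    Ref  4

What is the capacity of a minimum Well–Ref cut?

Augment Well→P4→Ref: bottleneck 5, flow now 5.
Augment Well→M3→Ref: bottleneck 4, flow now 9.
No augmenting path remains; maximum flow = 9.
By max-flow min-cut, the minimum cut capacity equals the max flow.
In the residual graph, reachable from Well: {Well, M3, P1}.
Min-cut edges: Well→P4 (5), M3→Ref (4); capacity 5 + 4 = 9.

9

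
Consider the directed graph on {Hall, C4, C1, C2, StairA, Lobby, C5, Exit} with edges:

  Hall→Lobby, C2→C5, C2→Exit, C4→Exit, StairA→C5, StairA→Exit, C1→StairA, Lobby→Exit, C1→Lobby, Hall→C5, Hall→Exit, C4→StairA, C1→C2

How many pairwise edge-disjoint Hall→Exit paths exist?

Assign every edge capacity 1; by Menger, the answer equals the max flow.
Path Hall→Exit (+1); total 1.
Path Hall→Lobby→Exit (+1); total 2.
No residual Hall→Exit path; max flow = 2.
Certifying cut of size 2: {Hall→Exit, Hall→Lobby}.

2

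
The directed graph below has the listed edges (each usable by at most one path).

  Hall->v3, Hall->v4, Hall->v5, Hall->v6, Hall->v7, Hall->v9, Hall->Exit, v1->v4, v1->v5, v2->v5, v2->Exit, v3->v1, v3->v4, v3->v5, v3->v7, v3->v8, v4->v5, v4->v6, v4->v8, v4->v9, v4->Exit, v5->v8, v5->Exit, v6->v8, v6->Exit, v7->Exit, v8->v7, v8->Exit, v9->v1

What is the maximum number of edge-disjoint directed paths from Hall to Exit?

Assign every edge capacity 1; by Menger, the answer equals the max flow.
Path Hall→Exit (+1); total 1.
Path Hall→v4→Exit (+1); total 2.
Path Hall→v5→Exit (+1); total 3.
Path Hall→v6→Exit (+1); total 4.
Path Hall→v7→Exit (+1); total 5.
Path Hall→v3→v8→Exit (+1); total 6.
No residual Hall→Exit path; max flow = 6.
Certifying cut of size 6: {Hall→Exit, v4→Exit, v5→Exit, v6→Exit, v7→Exit, v8→Exit}.

6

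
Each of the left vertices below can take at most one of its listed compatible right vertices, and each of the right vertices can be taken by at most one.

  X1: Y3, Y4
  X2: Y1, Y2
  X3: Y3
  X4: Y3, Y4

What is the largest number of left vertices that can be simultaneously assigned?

Unit-capacity flow: source→left, listed edges, right→sink; max matching = max flow.
Augmenting path X1→Y3 (+1); matched 1.
Augmenting path X2→Y1 (+1); matched 2.
Augmenting path X4→Y4 (+1); matched 3.
No augmenting path remains; maximum matching = 3.
König certificate: {X2, Y3, Y4} is a vertex cover of size 3 (every listed pair touches it), so no matching can be larger.

3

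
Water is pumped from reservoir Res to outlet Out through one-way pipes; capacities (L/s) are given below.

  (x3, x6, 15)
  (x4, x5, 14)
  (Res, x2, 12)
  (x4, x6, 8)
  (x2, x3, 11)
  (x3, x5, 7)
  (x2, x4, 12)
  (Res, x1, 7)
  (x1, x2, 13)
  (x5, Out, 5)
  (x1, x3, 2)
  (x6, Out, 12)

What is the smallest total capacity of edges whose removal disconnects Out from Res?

Augment Res→x1→x3→x5→Out: bottleneck 2, flow now 2.
Augment Res→x2→x3→x5→Out: bottleneck 3, flow now 5.
Augment Res→x2→x3→x6→Out: bottleneck 8, flow now 13.
Augment Res→x2→x4→x6→Out: bottleneck 1, flow now 14.
Augment Res→x1→x2→x4→x6→Out: bottleneck 3, flow now 17.
No augmenting path remains; maximum flow = 17.
By max-flow min-cut, the minimum cut capacity equals the max flow.
In the residual graph, reachable from Res: {Res, x1, x2, x3, x4, x5, x6}.
Min-cut edges: x5→Out (5), x6→Out (12); capacity 5 + 12 = 17.

17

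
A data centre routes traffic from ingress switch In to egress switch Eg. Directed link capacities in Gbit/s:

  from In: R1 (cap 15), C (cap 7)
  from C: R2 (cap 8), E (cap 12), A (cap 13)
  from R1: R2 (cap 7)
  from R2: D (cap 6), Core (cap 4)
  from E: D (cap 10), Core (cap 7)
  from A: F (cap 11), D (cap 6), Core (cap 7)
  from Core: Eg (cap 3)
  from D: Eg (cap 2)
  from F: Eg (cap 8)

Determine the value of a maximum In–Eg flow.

Augment In→C→R2→Core→Eg: bottleneck 3, flow now 3.
Augment In→C→R2→D→Eg: bottleneck 2, flow now 5.
Augment In→C→A→F→Eg: bottleneck 2, flow now 7.
Augment In→R1→R2→C→A→F→Eg: bottleneck 5, flow now 12. (uses reverse residual edge)
No augmenting path remains; maximum flow = 12.
In the residual graph, reachable from In: {In, R1, R2, Core, D}.
Min-cut edges: In→C (7), Core→Eg (3), D→Eg (2); capacity 7 + 3 + 2 = 12.
This cut is saturated, so no flow can exceed 12.

12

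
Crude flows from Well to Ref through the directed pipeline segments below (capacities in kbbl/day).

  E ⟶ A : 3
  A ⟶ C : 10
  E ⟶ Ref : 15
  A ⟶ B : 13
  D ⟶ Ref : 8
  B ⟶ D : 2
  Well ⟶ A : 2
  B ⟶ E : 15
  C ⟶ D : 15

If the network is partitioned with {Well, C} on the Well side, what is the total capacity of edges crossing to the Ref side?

17

Edges leaving {Well, C}: Well→A (2), C→D (15).
Cut capacity = 2 + 15 = 17.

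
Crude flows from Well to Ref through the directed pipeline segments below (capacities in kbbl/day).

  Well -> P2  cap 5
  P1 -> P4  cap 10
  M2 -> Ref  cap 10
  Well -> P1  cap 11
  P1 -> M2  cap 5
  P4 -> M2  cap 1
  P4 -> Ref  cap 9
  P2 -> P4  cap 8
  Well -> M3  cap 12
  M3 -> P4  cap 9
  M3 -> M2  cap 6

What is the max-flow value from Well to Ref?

19

Augment Well→P2→P4→Ref: bottleneck 5, flow now 5.
Augment Well→M3→M2→Ref: bottleneck 6, flow now 11.
Augment Well→M3→P4→Ref: bottleneck 4, flow now 15.
Augment Well→P1→M2→Ref: bottleneck 4, flow now 19.
No augmenting path remains; maximum flow = 19.
In the residual graph, reachable from Well: {Well, P2, M3, P1, M2, P4}.
Min-cut edges: M2→Ref (10), P4→Ref (9); capacity 10 + 9 = 19.
This cut is saturated, so no flow can exceed 19.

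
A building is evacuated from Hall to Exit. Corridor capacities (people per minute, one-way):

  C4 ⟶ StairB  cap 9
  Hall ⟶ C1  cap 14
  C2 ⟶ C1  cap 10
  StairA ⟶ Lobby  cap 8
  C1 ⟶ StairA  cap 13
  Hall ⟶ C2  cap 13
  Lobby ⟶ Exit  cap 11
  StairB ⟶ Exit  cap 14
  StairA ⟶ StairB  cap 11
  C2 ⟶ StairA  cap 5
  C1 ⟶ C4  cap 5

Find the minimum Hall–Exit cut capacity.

Augment Hall→C2→StairA→StairB→Exit: bottleneck 5, flow now 5.
Augment Hall→C1→StairA→StairB→Exit: bottleneck 6, flow now 11.
Augment Hall→C1→StairA→Lobby→Exit: bottleneck 7, flow now 18.
Augment Hall→C1→C4→StairB→Exit: bottleneck 1, flow now 19.
Augment Hall→C2→C1→C4→StairB→Exit: bottleneck 2, flow now 21.
Augment Hall→C2→C1→C4→StairB→StairA→Lobby→Exit: bottleneck 1, flow now 22. (uses reverse residual edge)
No augmenting path remains; maximum flow = 22.
By max-flow min-cut, the minimum cut capacity equals the max flow.
In the residual graph, reachable from Hall: {Hall, C2, C1, StairA, C4, StairB}.
Min-cut edges: StairA→Lobby (8), StairB→Exit (14); capacity 8 + 14 = 22.

22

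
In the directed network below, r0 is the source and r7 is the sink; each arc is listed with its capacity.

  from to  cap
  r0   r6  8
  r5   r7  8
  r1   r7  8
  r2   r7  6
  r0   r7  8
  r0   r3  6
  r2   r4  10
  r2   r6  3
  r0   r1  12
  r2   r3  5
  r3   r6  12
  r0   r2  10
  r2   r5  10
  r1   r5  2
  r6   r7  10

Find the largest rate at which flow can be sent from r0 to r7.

Augment r0→r7: bottleneck 8, flow now 8.
Augment r0→r1→r7: bottleneck 8, flow now 16.
Augment r0→r2→r7: bottleneck 6, flow now 22.
Augment r0→r6→r7: bottleneck 8, flow now 30.
Augment r0→r1→r5→r7: bottleneck 2, flow now 32.
Augment r0→r2→r5→r7: bottleneck 4, flow now 36.
Augment r0→r3→r6→r7: bottleneck 2, flow now 38.
No augmenting path remains; maximum flow = 38.
In the residual graph, reachable from r0: {r0, r1, r3, r6}.
Min-cut edges: r0→r2 (10), r0→r7 (8), r1→r5 (2), r1→r7 (8), r6→r7 (10); capacity 10 + 8 + 2 + 8 + 10 = 38.
This cut is saturated, so no flow can exceed 38.

38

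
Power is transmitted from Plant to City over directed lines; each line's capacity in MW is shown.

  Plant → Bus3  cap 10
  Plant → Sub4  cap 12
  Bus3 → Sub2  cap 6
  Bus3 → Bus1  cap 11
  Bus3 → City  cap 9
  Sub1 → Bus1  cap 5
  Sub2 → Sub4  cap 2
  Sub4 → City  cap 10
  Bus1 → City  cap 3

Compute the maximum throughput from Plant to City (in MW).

Augment Plant→Bus3→City: bottleneck 9, flow now 9.
Augment Plant→Sub4→City: bottleneck 10, flow now 19.
Augment Plant→Bus3→Bus1→City: bottleneck 1, flow now 20.
No augmenting path remains; maximum flow = 20.
In the residual graph, reachable from Plant: {Plant, Sub4}.
Min-cut edges: Plant→Bus3 (10), Sub4→City (10); capacity 10 + 10 = 20.
This cut is saturated, so no flow can exceed 20.

20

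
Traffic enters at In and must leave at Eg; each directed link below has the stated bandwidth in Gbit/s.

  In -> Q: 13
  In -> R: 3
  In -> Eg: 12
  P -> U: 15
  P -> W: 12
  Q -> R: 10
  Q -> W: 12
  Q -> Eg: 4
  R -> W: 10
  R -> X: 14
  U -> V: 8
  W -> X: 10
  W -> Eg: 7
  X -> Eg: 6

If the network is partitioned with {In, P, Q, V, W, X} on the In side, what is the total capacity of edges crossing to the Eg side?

Edges leaving {In, P, Q, V, W, X}: In→R (3), In→Eg (12), P→U (15), Q→R (10), Q→Eg (4), W→Eg (7), X→Eg (6).
Cut capacity = 3 + 12 + 15 + 10 + 4 + 7 + 6 = 57.

57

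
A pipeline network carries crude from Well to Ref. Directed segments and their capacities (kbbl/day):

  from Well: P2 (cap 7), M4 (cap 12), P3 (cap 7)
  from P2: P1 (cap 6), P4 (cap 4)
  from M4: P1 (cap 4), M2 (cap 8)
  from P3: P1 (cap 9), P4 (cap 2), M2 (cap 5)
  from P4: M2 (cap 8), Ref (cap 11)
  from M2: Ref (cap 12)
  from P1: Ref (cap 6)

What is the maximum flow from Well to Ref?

24

Augment Well→P2→P4→Ref: bottleneck 4, flow now 4.
Augment Well→P2→P1→Ref: bottleneck 3, flow now 7.
Augment Well→M4→M2→Ref: bottleneck 8, flow now 15.
Augment Well→M4→P1→Ref: bottleneck 3, flow now 18.
Augment Well→P3→P4→Ref: bottleneck 2, flow now 20.
Augment Well→P3→M2→Ref: bottleneck 4, flow now 24.
No augmenting path remains; maximum flow = 24.
In the residual graph, reachable from Well: {Well, P2, M4, P3, M2, P1}.
Min-cut edges: P2→P4 (4), P3→P4 (2), M2→Ref (12), P1→Ref (6); capacity 4 + 2 + 12 + 6 = 24.
This cut is saturated, so no flow can exceed 24.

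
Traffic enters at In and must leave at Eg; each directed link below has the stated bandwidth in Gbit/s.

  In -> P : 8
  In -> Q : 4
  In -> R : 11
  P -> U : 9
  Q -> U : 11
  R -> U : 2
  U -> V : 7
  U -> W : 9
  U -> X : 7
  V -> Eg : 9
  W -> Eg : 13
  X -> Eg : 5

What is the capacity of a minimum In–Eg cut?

Augment In→P→U→V→Eg: bottleneck 7, flow now 7.
Augment In→P→U→W→Eg: bottleneck 1, flow now 8.
Augment In→Q→U→W→Eg: bottleneck 4, flow now 12.
Augment In→R→U→W→Eg: bottleneck 2, flow now 14.
No augmenting path remains; maximum flow = 14.
By max-flow min-cut, the minimum cut capacity equals the max flow.
In the residual graph, reachable from In: {In, R}.
Min-cut edges: In→P (8), In→Q (4), R→U (2); capacity 8 + 4 + 2 = 14.

14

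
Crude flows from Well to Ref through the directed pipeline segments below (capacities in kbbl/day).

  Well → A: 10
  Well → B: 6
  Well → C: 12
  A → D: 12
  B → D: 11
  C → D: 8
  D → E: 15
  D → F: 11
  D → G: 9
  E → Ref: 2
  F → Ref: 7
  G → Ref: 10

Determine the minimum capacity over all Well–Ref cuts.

18

Augment Well→A→D→E→Ref: bottleneck 2, flow now 2.
Augment Well→A→D→F→Ref: bottleneck 7, flow now 9.
Augment Well→A→D→G→Ref: bottleneck 1, flow now 10.
Augment Well→B→D→G→Ref: bottleneck 6, flow now 16.
Augment Well→C→D→G→Ref: bottleneck 2, flow now 18.
No augmenting path remains; maximum flow = 18.
By max-flow min-cut, the minimum cut capacity equals the max flow.
In the residual graph, reachable from Well: {Well, A, B, C, D, E, F}.
Min-cut edges: D→G (9), E→Ref (2), F→Ref (7); capacity 9 + 2 + 7 = 18.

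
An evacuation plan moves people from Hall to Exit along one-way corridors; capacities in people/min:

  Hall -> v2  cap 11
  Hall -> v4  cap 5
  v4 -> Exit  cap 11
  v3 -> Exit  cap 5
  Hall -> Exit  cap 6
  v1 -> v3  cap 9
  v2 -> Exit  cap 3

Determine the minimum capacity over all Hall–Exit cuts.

Augment Hall→Exit: bottleneck 6, flow now 6.
Augment Hall→v2→Exit: bottleneck 3, flow now 9.
Augment Hall→v4→Exit: bottleneck 5, flow now 14.
No augmenting path remains; maximum flow = 14.
By max-flow min-cut, the minimum cut capacity equals the max flow.
In the residual graph, reachable from Hall: {Hall, v2}.
Min-cut edges: Hall→v4 (5), Hall→Exit (6), v2→Exit (3); capacity 5 + 6 + 3 = 14.

14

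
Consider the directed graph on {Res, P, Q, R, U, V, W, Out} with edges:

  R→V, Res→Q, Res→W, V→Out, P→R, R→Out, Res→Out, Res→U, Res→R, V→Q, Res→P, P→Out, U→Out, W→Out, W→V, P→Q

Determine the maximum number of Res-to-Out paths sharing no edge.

5

Assign every edge capacity 1; by Menger, the answer equals the max flow.
Path Res→Out (+1); total 1.
Path Res→P→Out (+1); total 2.
Path Res→R→Out (+1); total 3.
Path Res→U→Out (+1); total 4.
Path Res→W→Out (+1); total 5.
No residual Res→Out path; max flow = 5.
Certifying cut of size 5: {Res→Out, Res→P, Res→R, Res→U, Res→W}.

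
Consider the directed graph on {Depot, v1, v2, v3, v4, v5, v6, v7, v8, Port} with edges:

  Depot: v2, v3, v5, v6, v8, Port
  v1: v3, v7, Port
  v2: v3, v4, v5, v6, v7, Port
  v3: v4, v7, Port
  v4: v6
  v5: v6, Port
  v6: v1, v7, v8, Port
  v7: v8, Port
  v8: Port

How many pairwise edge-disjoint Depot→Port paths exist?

Assign every edge capacity 1; by Menger, the answer equals the max flow.
Path Depot→Port (+1); total 1.
Path Depot→v2→Port (+1); total 2.
Path Depot→v3→Port (+1); total 3.
Path Depot→v5→Port (+1); total 4.
Path Depot→v6→Port (+1); total 5.
Path Depot→v8→Port (+1); total 6.
No residual Depot→Port path; max flow = 6.
Certifying cut of size 6: {Depot→Port, Depot→v2, Depot→v3, Depot→v5, Depot→v6, Depot→v8}.

6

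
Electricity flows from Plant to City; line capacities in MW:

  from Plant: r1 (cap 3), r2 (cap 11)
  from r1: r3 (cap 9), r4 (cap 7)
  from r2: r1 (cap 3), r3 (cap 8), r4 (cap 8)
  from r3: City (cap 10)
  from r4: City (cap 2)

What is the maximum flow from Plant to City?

12

Augment Plant→r1→r3→City: bottleneck 3, flow now 3.
Augment Plant→r2→r3→City: bottleneck 7, flow now 10.
Augment Plant→r2→r4→City: bottleneck 2, flow now 12.
No augmenting path remains; maximum flow = 12.
In the residual graph, reachable from Plant: {Plant, r1, r2, r3, r4}.
Min-cut edges: r3→City (10), r4→City (2); capacity 10 + 2 = 12.
This cut is saturated, so no flow can exceed 12.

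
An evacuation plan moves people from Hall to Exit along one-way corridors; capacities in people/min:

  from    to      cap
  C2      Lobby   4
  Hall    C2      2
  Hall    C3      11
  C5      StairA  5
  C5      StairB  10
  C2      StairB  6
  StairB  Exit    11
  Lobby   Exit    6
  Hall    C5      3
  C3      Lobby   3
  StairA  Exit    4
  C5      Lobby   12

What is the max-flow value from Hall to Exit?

8

Augment Hall→C2→Lobby→Exit: bottleneck 2, flow now 2.
Augment Hall→C3→Lobby→Exit: bottleneck 3, flow now 5.
Augment Hall→C5→Lobby→Exit: bottleneck 1, flow now 6.
Augment Hall→C5→StairB→Exit: bottleneck 2, flow now 8.
No augmenting path remains; maximum flow = 8.
In the residual graph, reachable from Hall: {Hall, C3}.
Min-cut edges: Hall→C2 (2), Hall→C5 (3), C3→Lobby (3); capacity 2 + 3 + 3 = 8.
This cut is saturated, so no flow can exceed 8.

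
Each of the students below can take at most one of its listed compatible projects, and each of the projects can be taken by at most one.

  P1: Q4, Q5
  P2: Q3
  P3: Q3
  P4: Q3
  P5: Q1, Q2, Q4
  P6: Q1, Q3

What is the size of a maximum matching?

Unit-capacity flow: source→left, listed edges, right→sink; max matching = max flow.
Augmenting path P1→Q4 (+1); matched 1.
Augmenting path P2→Q3 (+1); matched 2.
Augmenting path P5→Q1 (+1); matched 3.
Augmenting path P6→Q1→P5→Q2 (+1); matched 4.
No augmenting path remains; maximum matching = 4.
König certificate: {P1, P5, P6, Q3} is a vertex cover of size 4 (every listed pair touches it), so no matching can be larger.

4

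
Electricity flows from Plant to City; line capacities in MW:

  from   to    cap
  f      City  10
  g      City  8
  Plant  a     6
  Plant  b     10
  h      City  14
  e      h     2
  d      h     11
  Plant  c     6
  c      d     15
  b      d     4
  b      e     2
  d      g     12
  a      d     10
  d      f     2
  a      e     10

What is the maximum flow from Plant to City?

18

Augment Plant→a→d→f→City: bottleneck 2, flow now 2.
Augment Plant→a→d→g→City: bottleneck 4, flow now 6.
Augment Plant→b→d→g→City: bottleneck 4, flow now 10.
Augment Plant→b→e→h→City: bottleneck 2, flow now 12.
Augment Plant→c→d→h→City: bottleneck 6, flow now 18.
No augmenting path remains; maximum flow = 18.
In the residual graph, reachable from Plant: {Plant, b}.
Min-cut edges: Plant→a (6), Plant→c (6), b→d (4), b→e (2); capacity 6 + 6 + 4 + 2 = 18.
This cut is saturated, so no flow can exceed 18.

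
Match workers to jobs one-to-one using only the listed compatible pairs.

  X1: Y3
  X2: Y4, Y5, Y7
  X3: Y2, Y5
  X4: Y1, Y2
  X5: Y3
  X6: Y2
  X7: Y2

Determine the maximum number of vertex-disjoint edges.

Unit-capacity flow: source→left, listed edges, right→sink; max matching = max flow.
Augmenting path X1→Y3 (+1); matched 1.
Augmenting path X2→Y4 (+1); matched 2.
Augmenting path X3→Y2 (+1); matched 3.
Augmenting path X4→Y1 (+1); matched 4.
Augmenting path X6→Y2→X3→Y5 (+1); matched 5.
No augmenting path remains; maximum matching = 5.
König certificate: {X2, X3, X4, Y2, Y3} is a vertex cover of size 5 (every listed pair touches it), so no matching can be larger.

5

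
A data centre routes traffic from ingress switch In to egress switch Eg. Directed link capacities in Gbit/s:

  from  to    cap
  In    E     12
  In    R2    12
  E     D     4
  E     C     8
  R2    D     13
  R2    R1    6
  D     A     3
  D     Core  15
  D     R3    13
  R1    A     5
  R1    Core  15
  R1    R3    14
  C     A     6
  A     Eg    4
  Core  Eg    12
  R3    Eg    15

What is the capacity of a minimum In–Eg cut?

20

Augment In→E→D→A→Eg: bottleneck 3, flow now 3.
Augment In→E→D→Core→Eg: bottleneck 1, flow now 4.
Augment In→E→C→A→Eg: bottleneck 1, flow now 5.
Augment In→R2→D→Core→Eg: bottleneck 11, flow now 16.
Augment In→R2→D→R3→Eg: bottleneck 1, flow now 17.
Augment In→E→C→A→D→R3→Eg: bottleneck 3, flow now 20. (uses reverse residual edge)
No augmenting path remains; maximum flow = 20.
By max-flow min-cut, the minimum cut capacity equals the max flow.
In the residual graph, reachable from In: {In, E, C, A}.
Min-cut edges: In→R2 (12), E→D (4), A→Eg (4); capacity 12 + 4 + 4 = 20.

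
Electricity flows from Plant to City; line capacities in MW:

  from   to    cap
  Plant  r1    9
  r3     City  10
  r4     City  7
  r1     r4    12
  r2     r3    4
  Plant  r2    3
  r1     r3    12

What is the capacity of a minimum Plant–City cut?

Augment Plant→r1→r3→City: bottleneck 9, flow now 9.
Augment Plant→r2→r3→City: bottleneck 1, flow now 10.
Augment Plant→r2→r3→r1→r4→City: bottleneck 2, flow now 12. (uses reverse residual edge)
No augmenting path remains; maximum flow = 12.
By max-flow min-cut, the minimum cut capacity equals the max flow.
In the residual graph, reachable from Plant: {Plant}.
Min-cut edges: Plant→r1 (9), Plant→r2 (3); capacity 9 + 3 = 12.

12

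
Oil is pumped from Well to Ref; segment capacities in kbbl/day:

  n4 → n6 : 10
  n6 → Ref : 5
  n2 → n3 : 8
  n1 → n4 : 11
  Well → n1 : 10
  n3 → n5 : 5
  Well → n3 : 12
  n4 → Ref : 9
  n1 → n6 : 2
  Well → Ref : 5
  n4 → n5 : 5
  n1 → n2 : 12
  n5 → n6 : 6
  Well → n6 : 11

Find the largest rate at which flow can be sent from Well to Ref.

19

Augment Well→Ref: bottleneck 5, flow now 5.
Augment Well→n6→Ref: bottleneck 5, flow now 10.
Augment Well→n1→n4→Ref: bottleneck 9, flow now 19.
No augmenting path remains; maximum flow = 19.
In the residual graph, reachable from Well: {Well, n1, n2, n3, n4, n5, n6}.
Min-cut edges: Well→Ref (5), n4→Ref (9), n6→Ref (5); capacity 5 + 9 + 5 = 19.
This cut is saturated, so no flow can exceed 19.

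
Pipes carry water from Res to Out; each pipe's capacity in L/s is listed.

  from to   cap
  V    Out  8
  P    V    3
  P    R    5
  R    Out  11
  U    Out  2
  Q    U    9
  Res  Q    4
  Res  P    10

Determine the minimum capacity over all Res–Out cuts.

Augment Res→P→R→Out: bottleneck 5, flow now 5.
Augment Res→P→V→Out: bottleneck 3, flow now 8.
Augment Res→Q→U→Out: bottleneck 2, flow now 10.
No augmenting path remains; maximum flow = 10.
By max-flow min-cut, the minimum cut capacity equals the max flow.
In the residual graph, reachable from Res: {Res, P, Q, U}.
Min-cut edges: P→R (5), P→V (3), U→Out (2); capacity 5 + 3 + 2 = 10.

10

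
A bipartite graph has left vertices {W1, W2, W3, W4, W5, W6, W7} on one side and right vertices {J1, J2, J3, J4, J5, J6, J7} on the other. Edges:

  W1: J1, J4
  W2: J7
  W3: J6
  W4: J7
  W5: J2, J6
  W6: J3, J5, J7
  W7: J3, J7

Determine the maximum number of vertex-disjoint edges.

Unit-capacity flow: source→left, listed edges, right→sink; max matching = max flow.
Augmenting path W1→J1 (+1); matched 1.
Augmenting path W2→J7 (+1); matched 2.
Augmenting path W3→J6 (+1); matched 3.
Augmenting path W5→J2 (+1); matched 4.
Augmenting path W6→J3 (+1); matched 5.
Augmenting path W7→J3→W6→J5 (+1); matched 6.
No augmenting path remains; maximum matching = 6.
König certificate: {W1, W3, W5, W6, W7, J7} is a vertex cover of size 6 (every listed pair touches it), so no matching can be larger.

6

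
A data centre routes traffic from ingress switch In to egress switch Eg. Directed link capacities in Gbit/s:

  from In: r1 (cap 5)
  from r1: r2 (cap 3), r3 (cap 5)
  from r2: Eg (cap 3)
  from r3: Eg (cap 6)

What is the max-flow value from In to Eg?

Augment In→r1→r2→Eg: bottleneck 3, flow now 3.
Augment In→r1→r3→Eg: bottleneck 2, flow now 5.
No augmenting path remains; maximum flow = 5.
In the residual graph, reachable from In: {In}.
Min-cut edges: In→r1 (5); capacity 5 = 5.
This cut is saturated, so no flow can exceed 5.

5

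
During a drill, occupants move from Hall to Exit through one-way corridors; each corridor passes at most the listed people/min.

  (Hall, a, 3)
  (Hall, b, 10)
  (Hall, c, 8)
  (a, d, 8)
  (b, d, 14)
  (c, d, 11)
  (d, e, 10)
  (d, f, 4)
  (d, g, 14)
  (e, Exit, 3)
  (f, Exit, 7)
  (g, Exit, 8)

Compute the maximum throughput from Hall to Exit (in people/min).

15

Augment Hall→a→d→e→Exit: bottleneck 3, flow now 3.
Augment Hall→b→d→f→Exit: bottleneck 4, flow now 7.
Augment Hall→b→d→g→Exit: bottleneck 6, flow now 13.
Augment Hall→c→d→g→Exit: bottleneck 2, flow now 15.
No augmenting path remains; maximum flow = 15.
In the residual graph, reachable from Hall: {Hall, a, b, c, d, e, g}.
Min-cut edges: d→f (4), e→Exit (3), g→Exit (8); capacity 4 + 3 + 8 = 15.
This cut is saturated, so no flow can exceed 15.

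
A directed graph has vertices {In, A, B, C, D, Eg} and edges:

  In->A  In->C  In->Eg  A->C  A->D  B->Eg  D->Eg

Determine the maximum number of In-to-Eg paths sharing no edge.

Assign every edge capacity 1; by Menger, the answer equals the max flow.
Path In→Eg (+1); total 1.
Path In→A→D→Eg (+1); total 2.
No residual In→Eg path; max flow = 2.
Certifying cut of size 2: {In→A, In→Eg}.

2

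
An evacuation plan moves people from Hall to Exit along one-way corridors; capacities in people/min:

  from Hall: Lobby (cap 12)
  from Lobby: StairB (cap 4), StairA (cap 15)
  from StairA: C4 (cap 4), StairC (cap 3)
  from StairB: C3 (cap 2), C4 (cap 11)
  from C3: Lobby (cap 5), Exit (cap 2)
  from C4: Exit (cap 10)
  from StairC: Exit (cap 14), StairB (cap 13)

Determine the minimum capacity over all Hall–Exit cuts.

11

Augment Hall→Lobby→StairA→C4→Exit: bottleneck 4, flow now 4.
Augment Hall→Lobby→StairA→StairC→Exit: bottleneck 3, flow now 7.
Augment Hall→Lobby→StairB→C3→Exit: bottleneck 2, flow now 9.
Augment Hall→Lobby→StairB→C4→Exit: bottleneck 2, flow now 11.
No augmenting path remains; maximum flow = 11.
By max-flow min-cut, the minimum cut capacity equals the max flow.
In the residual graph, reachable from Hall: {Hall, Lobby, StairA}.
Min-cut edges: Lobby→StairB (4), StairA→C4 (4), StairA→StairC (3); capacity 4 + 4 + 3 = 11.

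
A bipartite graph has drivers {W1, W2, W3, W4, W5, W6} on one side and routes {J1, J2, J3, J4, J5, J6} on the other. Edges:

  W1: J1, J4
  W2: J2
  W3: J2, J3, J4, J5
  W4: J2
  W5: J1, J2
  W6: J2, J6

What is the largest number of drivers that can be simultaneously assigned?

Unit-capacity flow: source→left, listed edges, right→sink; max matching = max flow.
Augmenting path W1→J1 (+1); matched 1.
Augmenting path W2→J2 (+1); matched 2.
Augmenting path W3→J3 (+1); matched 3.
Augmenting path W6→J6 (+1); matched 4.
Augmenting path W5→J1→W1→J4 (+1); matched 5.
No augmenting path remains; maximum matching = 5.
König certificate: {W1, W3, W5, W6, J2} is a vertex cover of size 5 (every listed pair touches it), so no matching can be larger.

5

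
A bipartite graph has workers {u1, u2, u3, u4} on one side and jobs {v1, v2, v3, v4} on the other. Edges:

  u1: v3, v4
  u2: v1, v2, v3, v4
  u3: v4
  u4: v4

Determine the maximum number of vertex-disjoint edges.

Unit-capacity flow: source→left, listed edges, right→sink; max matching = max flow.
Augmenting path u1→v3 (+1); matched 1.
Augmenting path u2→v1 (+1); matched 2.
Augmenting path u3→v4 (+1); matched 3.
No augmenting path remains; maximum matching = 3.
König certificate: {u1, u2, v4} is a vertex cover of size 3 (every listed pair touches it), so no matching can be larger.

3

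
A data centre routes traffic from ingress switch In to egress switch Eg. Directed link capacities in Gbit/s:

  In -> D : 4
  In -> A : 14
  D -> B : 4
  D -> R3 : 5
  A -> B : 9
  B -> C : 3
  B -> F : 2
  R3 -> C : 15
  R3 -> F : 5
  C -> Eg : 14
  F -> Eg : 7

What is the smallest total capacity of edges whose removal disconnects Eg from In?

Augment In→D→B→C→Eg: bottleneck 3, flow now 3.
Augment In→D→B→F→Eg: bottleneck 1, flow now 4.
Augment In→A→B→F→Eg: bottleneck 1, flow now 5.
Augment In→A→B→D→R3→C→Eg: bottleneck 4, flow now 9. (uses reverse residual edge)
No augmenting path remains; maximum flow = 9.
By max-flow min-cut, the minimum cut capacity equals the max flow.
In the residual graph, reachable from In: {In, A, B}.
Min-cut edges: In→D (4), B→C (3), B→F (2); capacity 4 + 3 + 2 = 9.

9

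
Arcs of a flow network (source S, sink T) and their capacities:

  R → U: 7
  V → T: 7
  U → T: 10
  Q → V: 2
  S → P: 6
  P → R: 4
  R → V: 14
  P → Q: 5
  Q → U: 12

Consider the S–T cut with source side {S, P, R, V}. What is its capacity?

Edges leaving {S, P, R, V}: P→Q (5), R→U (7), V→T (7).
Cut capacity = 5 + 7 + 7 = 19.

19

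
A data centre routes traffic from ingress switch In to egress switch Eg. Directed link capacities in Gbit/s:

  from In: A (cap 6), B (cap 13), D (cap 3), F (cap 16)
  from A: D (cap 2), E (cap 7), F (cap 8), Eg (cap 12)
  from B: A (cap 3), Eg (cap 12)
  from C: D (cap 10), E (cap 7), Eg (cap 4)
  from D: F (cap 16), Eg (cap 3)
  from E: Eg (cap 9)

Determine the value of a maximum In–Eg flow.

Augment In→A→Eg: bottleneck 6, flow now 6.
Augment In→B→Eg: bottleneck 12, flow now 18.
Augment In→D→Eg: bottleneck 3, flow now 21.
Augment In→B→A→Eg: bottleneck 1, flow now 22.
No augmenting path remains; maximum flow = 22.
In the residual graph, reachable from In: {In, F}.
Min-cut edges: In→A (6), In→B (13), In→D (3); capacity 6 + 13 + 3 = 22.
This cut is saturated, so no flow can exceed 22.

22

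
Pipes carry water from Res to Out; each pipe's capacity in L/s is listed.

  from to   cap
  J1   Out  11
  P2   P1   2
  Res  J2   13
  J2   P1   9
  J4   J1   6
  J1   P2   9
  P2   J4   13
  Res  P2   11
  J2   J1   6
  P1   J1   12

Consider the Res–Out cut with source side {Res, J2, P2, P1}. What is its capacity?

31

Edges leaving {Res, J2, P2, P1}: J2→J1 (6), P2→J4 (13), P1→J1 (12).
Cut capacity = 6 + 13 + 12 = 31.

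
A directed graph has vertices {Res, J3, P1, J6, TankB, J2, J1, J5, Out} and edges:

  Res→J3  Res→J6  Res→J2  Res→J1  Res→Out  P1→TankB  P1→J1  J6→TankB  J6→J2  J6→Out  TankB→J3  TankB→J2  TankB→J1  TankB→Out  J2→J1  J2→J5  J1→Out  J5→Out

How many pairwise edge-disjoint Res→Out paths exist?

4

Assign every edge capacity 1; by Menger, the answer equals the max flow.
Path Res→Out (+1); total 1.
Path Res→J6→Out (+1); total 2.
Path Res→J1→Out (+1); total 3.
Path Res→J2→J5→Out (+1); total 4.
No residual Res→Out path; max flow = 4.
Certifying cut of size 4: {Res→J1, Res→J2, Res→J6, Res→Out}.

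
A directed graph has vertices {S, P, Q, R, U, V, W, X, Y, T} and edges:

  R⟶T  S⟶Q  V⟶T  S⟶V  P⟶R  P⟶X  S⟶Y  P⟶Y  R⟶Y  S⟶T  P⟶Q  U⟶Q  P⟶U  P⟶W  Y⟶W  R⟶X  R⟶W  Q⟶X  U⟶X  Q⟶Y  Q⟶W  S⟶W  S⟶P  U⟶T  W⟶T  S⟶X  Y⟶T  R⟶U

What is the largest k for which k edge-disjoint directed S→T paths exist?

5

Assign every edge capacity 1; by Menger, the answer equals the max flow.
Path S→T (+1); total 1.
Path S→V→T (+1); total 2.
Path S→W→T (+1); total 3.
Path S→Y→T (+1); total 4.
Path S→P→R→T (+1); total 5.
No residual S→T path; max flow = 5.
Certifying cut of size 5: {S→P, S→T, S→V, W→T, Y→T}.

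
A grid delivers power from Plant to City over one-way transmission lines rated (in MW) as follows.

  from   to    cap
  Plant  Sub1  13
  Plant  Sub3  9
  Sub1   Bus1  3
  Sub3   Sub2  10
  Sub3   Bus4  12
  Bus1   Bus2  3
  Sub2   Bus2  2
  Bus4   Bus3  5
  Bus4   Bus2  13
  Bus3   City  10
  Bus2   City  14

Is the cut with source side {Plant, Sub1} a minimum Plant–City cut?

Given cut capacity: 9 + 3 = 12.
Augment Plant→Sub1→Bus1→Bus2→City: bottleneck 3, flow now 3.
Augment Plant→Sub3→Sub2→Bus2→City: bottleneck 2, flow now 5.
Augment Plant→Sub3→Bus4→Bus3→City: bottleneck 5, flow now 10.
Augment Plant→Sub3→Bus4→Bus2→City: bottleneck 2, flow now 12.
No augmenting path remains; maximum flow = 12.
Cut capacity 12 equals the max flow, so it is a minimum cut.

Yes — it is a minimum cut (capacity 12).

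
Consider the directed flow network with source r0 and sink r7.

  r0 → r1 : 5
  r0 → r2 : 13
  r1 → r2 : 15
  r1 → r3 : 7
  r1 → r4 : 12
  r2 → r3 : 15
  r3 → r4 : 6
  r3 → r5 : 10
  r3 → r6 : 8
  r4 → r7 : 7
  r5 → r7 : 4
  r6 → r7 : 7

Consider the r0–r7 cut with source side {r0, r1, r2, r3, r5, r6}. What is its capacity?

29

Edges leaving {r0, r1, r2, r3, r5, r6}: r1→r4 (12), r3→r4 (6), r5→r7 (4), r6→r7 (7).
Cut capacity = 12 + 6 + 4 + 7 = 29.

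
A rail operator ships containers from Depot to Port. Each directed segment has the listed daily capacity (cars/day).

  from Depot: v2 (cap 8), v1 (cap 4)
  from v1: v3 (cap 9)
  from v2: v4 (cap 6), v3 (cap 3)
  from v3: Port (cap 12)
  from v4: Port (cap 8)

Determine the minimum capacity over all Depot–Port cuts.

Augment Depot→v1→v3→Port: bottleneck 4, flow now 4.
Augment Depot→v2→v3→Port: bottleneck 3, flow now 7.
Augment Depot→v2→v4→Port: bottleneck 5, flow now 12.
No augmenting path remains; maximum flow = 12.
By max-flow min-cut, the minimum cut capacity equals the max flow.
In the residual graph, reachable from Depot: {Depot}.
Min-cut edges: Depot→v1 (4), Depot→v2 (8); capacity 4 + 8 = 12.

12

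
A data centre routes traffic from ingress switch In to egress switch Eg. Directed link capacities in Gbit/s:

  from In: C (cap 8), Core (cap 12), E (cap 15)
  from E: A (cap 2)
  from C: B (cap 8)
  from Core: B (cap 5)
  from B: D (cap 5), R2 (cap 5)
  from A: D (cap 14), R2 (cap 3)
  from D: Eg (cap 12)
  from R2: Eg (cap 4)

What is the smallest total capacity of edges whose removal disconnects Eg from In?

Augment In→E→A→D→Eg: bottleneck 2, flow now 2.
Augment In→C→B→D→Eg: bottleneck 5, flow now 7.
Augment In→C→B→R2→Eg: bottleneck 3, flow now 10.
Augment In→Core→B→R2→Eg: bottleneck 1, flow now 11.
No augmenting path remains; maximum flow = 11.
By max-flow min-cut, the minimum cut capacity equals the max flow.
In the residual graph, reachable from In: {In, E, C, Core, B, R2}.
Min-cut edges: E→A (2), B→D (5), R2→Eg (4); capacity 2 + 5 + 4 = 11.

11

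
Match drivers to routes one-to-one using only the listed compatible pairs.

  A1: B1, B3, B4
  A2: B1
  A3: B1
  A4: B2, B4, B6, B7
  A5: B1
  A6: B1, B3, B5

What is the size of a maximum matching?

4

Unit-capacity flow: source→left, listed edges, right→sink; max matching = max flow.
Augmenting path A1→B1 (+1); matched 1.
Augmenting path A4→B2 (+1); matched 2.
Augmenting path A6→B3 (+1); matched 3.
Augmenting path A2→B1→A1→B4 (+1); matched 4.
No augmenting path remains; maximum matching = 4.
König certificate: {A1, A4, A6, B1} is a vertex cover of size 4 (every listed pair touches it), so no matching can be larger.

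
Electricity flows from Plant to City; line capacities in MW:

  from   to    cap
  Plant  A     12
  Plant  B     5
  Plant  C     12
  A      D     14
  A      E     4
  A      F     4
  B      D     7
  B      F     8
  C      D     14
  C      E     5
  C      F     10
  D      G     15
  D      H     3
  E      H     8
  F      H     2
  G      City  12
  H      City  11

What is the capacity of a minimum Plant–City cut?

23

Augment Plant→A→D→G→City: bottleneck 12, flow now 12.
Augment Plant→B→D→H→City: bottleneck 3, flow now 15.
Augment Plant→B→F→H→City: bottleneck 2, flow now 17.
Augment Plant→C→E→H→City: bottleneck 5, flow now 22.
Augment Plant→C→D→A→E→H→City: bottleneck 1, flow now 23. (uses reverse residual edge)
No augmenting path remains; maximum flow = 23.
By max-flow min-cut, the minimum cut capacity equals the max flow.
In the residual graph, reachable from Plant: {Plant, A, B, C, D, E, F, G, H}.
Min-cut edges: G→City (12), H→City (11); capacity 12 + 11 = 23.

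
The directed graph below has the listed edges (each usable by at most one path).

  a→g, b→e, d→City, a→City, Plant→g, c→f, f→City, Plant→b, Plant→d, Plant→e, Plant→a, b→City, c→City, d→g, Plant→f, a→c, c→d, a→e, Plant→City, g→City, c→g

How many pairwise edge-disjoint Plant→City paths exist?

6

Assign every edge capacity 1; by Menger, the answer equals the max flow.
Path Plant→City (+1); total 1.
Path Plant→a→City (+1); total 2.
Path Plant→b→City (+1); total 3.
Path Plant→d→City (+1); total 4.
Path Plant→f→City (+1); total 5.
Path Plant→g→City (+1); total 6.
No residual Plant→City path; max flow = 6.
Certifying cut of size 6: {Plant→City, Plant→a, Plant→b, Plant→d, Plant→f, Plant→g}.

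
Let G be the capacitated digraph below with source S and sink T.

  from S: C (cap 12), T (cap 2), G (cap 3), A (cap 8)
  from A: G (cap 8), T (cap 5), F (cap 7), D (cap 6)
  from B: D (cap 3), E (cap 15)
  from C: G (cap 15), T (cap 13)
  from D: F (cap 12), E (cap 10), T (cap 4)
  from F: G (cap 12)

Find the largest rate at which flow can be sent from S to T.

22

Augment S→T: bottleneck 2, flow now 2.
Augment S→A→T: bottleneck 5, flow now 7.
Augment S→C→T: bottleneck 12, flow now 19.
Augment S→A→D→T: bottleneck 3, flow now 22.
No augmenting path remains; maximum flow = 22.
In the residual graph, reachable from S: {S, G}.
Min-cut edges: S→A (8), S→C (12), S→T (2); capacity 8 + 12 + 2 = 22.
This cut is saturated, so no flow can exceed 22.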